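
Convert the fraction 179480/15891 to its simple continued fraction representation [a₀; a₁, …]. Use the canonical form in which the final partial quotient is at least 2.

[11; 3, 2, 1, 1, 10, 29, 3]

Repeatedly divide and take the remainder:
179480 = 11·15891 + 4679, so a_0 = 11
15891 = 3·4679 + 1854, so a_1 = 3
4679 = 2·1854 + 971, so a_2 = 2
1854 = 1·971 + 883, so a_3 = 1
971 = 1·883 + 88, so a_4 = 1
883 = 10·88 + 3, so a_5 = 10
88 = 29·3 + 1, so a_6 = 29
3 = 3·1 + 0, so a_7 = 3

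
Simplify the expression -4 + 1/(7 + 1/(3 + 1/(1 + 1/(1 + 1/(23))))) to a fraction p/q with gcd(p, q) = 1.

-4643/1202

Start with 23.
1 + 1/(23/1) = 1 + 1/23 = 24/23
1 + 1/(24/23) = 1 + 23/24 = 47/24
3 + 1/(47/24) = 3 + 24/47 = 165/47
7 + 1/(165/47) = 7 + 47/165 = 1202/165
-4 + 1/(1202/165) = -4 + 165/1202 = -4643/1202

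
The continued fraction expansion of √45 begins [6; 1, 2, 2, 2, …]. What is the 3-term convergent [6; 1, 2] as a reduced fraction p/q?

20/3

a_0 = 6: 6/1
a_1 = 1: 7/1
a_2 = 2: 20/3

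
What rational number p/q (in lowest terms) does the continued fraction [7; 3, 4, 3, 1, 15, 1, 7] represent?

53510/7321

Use the convergent recurrence hₖ = aₖ·hₖ₋₁ + hₖ₋₂ (and likewise for the denominators kₖ):
a_0 = 7: 7/1
a_1 = 3: 22/3
a_2 = 4: 95/13
a_3 = 3: 307/42
a_4 = 1: 402/55
a_5 = 15: 6337/867
a_6 = 1: 6739/922
a_7 = 7: 53510/7321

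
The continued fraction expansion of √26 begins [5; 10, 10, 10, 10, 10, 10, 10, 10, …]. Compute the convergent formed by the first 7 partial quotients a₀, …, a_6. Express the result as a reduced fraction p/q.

5357035/1050601

a_0 = 5: 5/1
a_1 = 10: 51/10
a_2 = 10: 515/101
a_3 = 10: 5201/1020
a_4 = 10: 52525/10301
a_5 = 10: 530451/104030
a_6 = 10: 5357035/1050601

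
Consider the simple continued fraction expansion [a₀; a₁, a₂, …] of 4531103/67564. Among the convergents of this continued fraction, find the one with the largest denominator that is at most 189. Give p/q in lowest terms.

3152/47

List convergents until the denominator exceeds the bound:
a_0 = 67: 67/1  (≤ bound)
a_1 = 15: 1006/15  (≤ bound)
a_2 = 1: 1073/16  (≤ bound)
a_3 = 1: 2079/31  (≤ bound)
a_4 = 1: 3152/47  (≤ bound)
a_5 = 12: 39903/595  (> 189, stop)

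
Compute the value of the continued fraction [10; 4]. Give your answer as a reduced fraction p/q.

41/4

a_0 = 10: 10/1
a_1 = 4: 41/4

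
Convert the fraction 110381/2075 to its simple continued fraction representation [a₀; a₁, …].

[53; 5, 9, 45]

110381 ÷ 2075 → quotient 53, remainder 406
2075 ÷ 406 → quotient 5, remainder 45
406 ÷ 45 → quotient 9, remainder 1
45 ÷ 1 → quotient 45, remainder 0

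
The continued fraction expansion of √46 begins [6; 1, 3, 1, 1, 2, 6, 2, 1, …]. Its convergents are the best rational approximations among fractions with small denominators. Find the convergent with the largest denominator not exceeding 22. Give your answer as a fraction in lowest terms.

a_0 = 6: 6/1  (≤ bound)
a_1 = 1: 7/1  (≤ bound)
a_2 = 3: 27/4  (≤ bound)
a_3 = 1: 34/5  (≤ bound)
a_4 = 1: 61/9  (≤ bound)
a_5 = 2: 156/23  (> 22, stop)

61/9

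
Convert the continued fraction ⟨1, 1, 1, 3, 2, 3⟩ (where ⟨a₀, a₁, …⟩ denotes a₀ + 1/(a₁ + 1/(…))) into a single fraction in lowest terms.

86/55

a_0 = 1: 1/1
a_1 = 1: 2/1
a_2 = 1: 3/2
a_3 = 3: 11/7
a_4 = 2: 25/16
a_5 = 3: 86/55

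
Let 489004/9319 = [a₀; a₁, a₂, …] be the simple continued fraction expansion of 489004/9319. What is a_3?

489004 = 52·9319 + 4416, so a_0 = 52
9319 = 2·4416 + 487, so a_1 = 2
4416 = 9·487 + 33, so a_2 = 9
487 = 14·33 + 25, so a_3 = 14

14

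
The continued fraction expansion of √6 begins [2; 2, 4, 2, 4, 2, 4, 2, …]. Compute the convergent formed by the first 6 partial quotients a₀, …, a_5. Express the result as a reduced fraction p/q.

Build up convergents one term at a time:
a_0 = 2: 2/1
a_1 = 2: 5/2
a_2 = 4: 22/9
a_3 = 2: 49/20
a_4 = 4: 218/89
a_5 = 2: 485/198

485/198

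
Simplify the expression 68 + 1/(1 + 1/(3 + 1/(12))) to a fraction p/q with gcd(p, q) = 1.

3369/49

Start with 12.
3 + 1/(12/1) = 3 + 1/12 = 37/12
1 + 1/(37/12) = 1 + 12/37 = 49/37
68 + 1/(49/37) = 68 + 37/49 = 3369/49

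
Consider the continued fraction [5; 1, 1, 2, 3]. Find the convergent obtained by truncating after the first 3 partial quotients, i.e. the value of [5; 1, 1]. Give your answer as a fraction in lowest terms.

Use the convergent recurrence hₖ = aₖ·hₖ₋₁ + hₖ₋₂ (and likewise for the denominators kₖ):
a_0 = 5: 5/1
a_1 = 1: 6/1
a_2 = 1: 11/2

11/2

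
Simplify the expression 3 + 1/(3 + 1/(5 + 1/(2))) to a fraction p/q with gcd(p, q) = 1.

116/35

Start with 2.
5 + 1/(2/1) = 5 + 1/2 = 11/2
3 + 1/(11/2) = 3 + 2/11 = 35/11
3 + 1/(35/11) = 3 + 11/35 = 116/35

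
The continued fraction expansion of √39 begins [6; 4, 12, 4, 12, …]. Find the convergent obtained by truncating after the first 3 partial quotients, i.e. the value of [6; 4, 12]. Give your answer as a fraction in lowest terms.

a_0 = 6: 6/1
a_1 = 4: 25/4
a_2 = 12: 306/49

306/49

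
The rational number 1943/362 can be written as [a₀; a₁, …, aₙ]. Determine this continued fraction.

Apply division with remainder until the remainder is 0:
1943 = 5·362 + 133, so a_0 = 5
362 = 2·133 + 96, so a_1 = 2
133 = 1·96 + 37, so a_2 = 1
96 = 2·37 + 22, so a_3 = 2
37 = 1·22 + 15, so a_4 = 1
22 = 1·15 + 7, so a_5 = 1
15 = 2·7 + 1, so a_6 = 2
7 = 7·1 + 0, so a_7 = 7

[5; 2, 1, 2, 1, 1, 2, 7]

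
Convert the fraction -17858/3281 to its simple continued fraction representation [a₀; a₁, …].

[-6; 1, 1, 3, 1, 6, 1, 46]

-17858 = -6·3281 + 1828, so a_0 = -6
3281 = 1·1828 + 1453, so a_1 = 1
1828 = 1·1453 + 375, so a_2 = 1
1453 = 3·375 + 328, so a_3 = 3
375 = 1·328 + 47, so a_4 = 1
328 = 6·47 + 46, so a_5 = 6
47 = 1·46 + 1, so a_6 = 1
46 = 46·1 + 0, so a_7 = 46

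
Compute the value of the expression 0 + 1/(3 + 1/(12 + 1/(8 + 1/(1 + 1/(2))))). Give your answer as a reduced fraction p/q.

315/971

Starting at the tail and folding back:
Start with 2.
1 + 1/(2/1) = 1 + 1/2 = 3/2
8 + 1/(3/2) = 8 + 2/3 = 26/3
12 + 1/(26/3) = 12 + 3/26 = 315/26
3 + 1/(315/26) = 3 + 26/315 = 971/315
0 + 1/(971/315) = 0 + 315/971 = 315/971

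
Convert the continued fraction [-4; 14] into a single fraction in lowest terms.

Use the convergent recurrence hₖ = aₖ·hₖ₋₁ + hₖ₋₂ (and likewise for the denominators kₖ):
a_0 = -4: -4/1
a_1 = 14: -55/14

-55/14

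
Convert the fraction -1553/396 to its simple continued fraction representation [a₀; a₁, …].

Repeatedly divide and take the remainder:
⌊-1553/396⌋ = -4, remainder 31
⌊396/31⌋ = 12, remainder 24
⌊31/24⌋ = 1, remainder 7
⌊24/7⌋ = 3, remainder 3
⌊7/3⌋ = 2, remainder 1
⌊3/1⌋ = 3, remainder 0

[-4; 12, 1, 3, 2, 3]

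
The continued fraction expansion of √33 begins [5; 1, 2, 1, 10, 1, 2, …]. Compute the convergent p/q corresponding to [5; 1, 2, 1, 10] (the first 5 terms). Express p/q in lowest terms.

a_0 = 5: 5/1
a_1 = 1: 6/1
a_2 = 2: 17/3
a_3 = 1: 23/4
a_4 = 10: 247/43

247/43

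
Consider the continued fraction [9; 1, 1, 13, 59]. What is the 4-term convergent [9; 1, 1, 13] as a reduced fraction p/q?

257/27

Build up convergents one term at a time:
a_0 = 9: 9/1
a_1 = 1: 10/1
a_2 = 1: 19/2
a_3 = 13: 257/27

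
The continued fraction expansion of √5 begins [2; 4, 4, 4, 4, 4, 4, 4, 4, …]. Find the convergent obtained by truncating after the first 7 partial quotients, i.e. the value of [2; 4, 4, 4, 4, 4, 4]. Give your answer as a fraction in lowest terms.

12238/5473

Collapse the nested fraction from the inside out:
Start with 4.
4 + 1/(4/1) = 4 + 1/4 = 17/4
4 + 1/(17/4) = 4 + 4/17 = 72/17
4 + 1/(72/17) = 4 + 17/72 = 305/72
4 + 1/(305/72) = 4 + 72/305 = 1292/305
4 + 1/(1292/305) = 4 + 305/1292 = 5473/1292
2 + 1/(5473/1292) = 2 + 1292/5473 = 12238/5473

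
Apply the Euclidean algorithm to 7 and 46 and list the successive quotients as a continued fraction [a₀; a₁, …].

[0; 6, 1, 1, 3]

Apply division with remainder until the remainder is 0:
⌊7/46⌋ = 0, remainder 7
⌊46/7⌋ = 6, remainder 4
⌊7/4⌋ = 1, remainder 3
⌊4/3⌋ = 1, remainder 1
⌊3/1⌋ = 3, remainder 0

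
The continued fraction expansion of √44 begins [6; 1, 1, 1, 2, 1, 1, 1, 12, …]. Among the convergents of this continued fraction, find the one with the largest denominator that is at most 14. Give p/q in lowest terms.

List convergents until the denominator exceeds the bound:
a_0 = 6: 6/1  (≤ bound)
a_1 = 1: 7/1  (≤ bound)
a_2 = 1: 13/2  (≤ bound)
a_3 = 1: 20/3  (≤ bound)
a_4 = 2: 53/8  (≤ bound)
a_5 = 1: 73/11  (≤ bound)
a_6 = 1: 126/19  (> 14, stop)

73/11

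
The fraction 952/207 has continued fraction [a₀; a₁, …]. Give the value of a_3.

2

⌊952/207⌋ = 4, remainder 124
⌊207/124⌋ = 1, remainder 83
⌊124/83⌋ = 1, remainder 41
⌊83/41⌋ = 2, remainder 1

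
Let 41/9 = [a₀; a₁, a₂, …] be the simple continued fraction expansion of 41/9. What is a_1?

1

⌊41/9⌋ = 4, remainder 5
⌊9/5⌋ = 1, remainder 4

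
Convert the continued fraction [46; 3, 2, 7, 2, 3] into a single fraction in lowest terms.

17821/385

Start with 3.
2 + 1/(3/1) = 2 + 1/3 = 7/3
7 + 1/(7/3) = 7 + 3/7 = 52/7
2 + 1/(52/7) = 2 + 7/52 = 111/52
3 + 1/(111/52) = 3 + 52/111 = 385/111
46 + 1/(385/111) = 46 + 111/385 = 17821/385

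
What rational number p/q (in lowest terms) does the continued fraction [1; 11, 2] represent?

25/23

Build up convergents one term at a time:
a_0 = 1: 1/1
a_1 = 11: 12/11
a_2 = 2: 25/23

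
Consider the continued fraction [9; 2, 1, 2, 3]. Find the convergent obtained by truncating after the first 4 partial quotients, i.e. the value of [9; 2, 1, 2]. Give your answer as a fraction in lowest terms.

Start with 2.
1 + 1/(2/1) = 1 + 1/2 = 3/2
2 + 1/(3/2) = 2 + 2/3 = 8/3
9 + 1/(8/3) = 9 + 3/8 = 75/8

75/8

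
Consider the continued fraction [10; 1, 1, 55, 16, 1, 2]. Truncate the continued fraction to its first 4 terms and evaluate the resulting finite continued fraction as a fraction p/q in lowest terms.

1166/111

Build up convergents one term at a time:
a_0 = 10: 10/1
a_1 = 1: 11/1
a_2 = 1: 21/2
a_3 = 55: 1166/111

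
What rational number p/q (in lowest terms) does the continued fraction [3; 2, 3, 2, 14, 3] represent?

Use the convergent recurrence hₖ = aₖ·hₖ₋₁ + hₖ₋₂ (and likewise for the denominators kₖ):
a_0 = 3: 3/1
a_1 = 2: 7/2
a_2 = 3: 24/7
a_3 = 2: 55/16
a_4 = 14: 794/231
a_5 = 3: 2437/709

2437/709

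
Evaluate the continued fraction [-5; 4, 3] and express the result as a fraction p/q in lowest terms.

Use the convergent recurrence hₖ = aₖ·hₖ₋₁ + hₖ₋₂ (and likewise for the denominators kₖ):
a_0 = -5: -5/1
a_1 = 4: -19/4
a_2 = 3: -62/13

-62/13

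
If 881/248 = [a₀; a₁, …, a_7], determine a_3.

4

⌊881/248⌋ = 3, remainder 137
⌊248/137⌋ = 1, remainder 111
⌊137/111⌋ = 1, remainder 26
⌊111/26⌋ = 4, remainder 7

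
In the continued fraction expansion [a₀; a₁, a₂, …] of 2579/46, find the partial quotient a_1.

15

Run the Euclidean algorithm, recording each quotient:
2579 ÷ 46 → quotient 56, remainder 3
46 ÷ 3 → quotient 15, remainder 1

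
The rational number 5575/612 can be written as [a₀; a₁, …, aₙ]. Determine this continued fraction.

[9; 9, 7, 2, 4]

5575 ÷ 612 → quotient 9, remainder 67
612 ÷ 67 → quotient 9, remainder 9
67 ÷ 9 → quotient 7, remainder 4
9 ÷ 4 → quotient 2, remainder 1
4 ÷ 1 → quotient 4, remainder 0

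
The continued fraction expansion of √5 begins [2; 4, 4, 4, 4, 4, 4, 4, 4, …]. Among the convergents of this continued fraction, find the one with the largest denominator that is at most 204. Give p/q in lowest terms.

161/72

a_0 = 2: 2/1  (≤ bound)
a_1 = 4: 9/4  (≤ bound)
a_2 = 4: 38/17  (≤ bound)
a_3 = 4: 161/72  (≤ bound)
a_4 = 4: 682/305  (> 204, stop)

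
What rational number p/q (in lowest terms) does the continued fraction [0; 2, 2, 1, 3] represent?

11/26

a_0 = 0: 0/1
a_1 = 2: 1/2
a_2 = 2: 2/5
a_3 = 1: 3/7
a_4 = 3: 11/26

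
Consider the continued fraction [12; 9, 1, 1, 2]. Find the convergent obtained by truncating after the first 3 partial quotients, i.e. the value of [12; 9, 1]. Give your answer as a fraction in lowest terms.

Start with 1.
9 + 1/(1/1) = 9 + 1/1 = 10/1
12 + 1/(10/1) = 12 + 1/10 = 121/10

121/10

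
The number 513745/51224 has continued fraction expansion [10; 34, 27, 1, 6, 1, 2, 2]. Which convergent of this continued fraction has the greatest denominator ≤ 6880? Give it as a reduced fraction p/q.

a_0 = 10: 10/1  (≤ bound)
a_1 = 34: 341/34  (≤ bound)
a_2 = 27: 9217/919  (≤ bound)
a_3 = 1: 9558/953  (≤ bound)
a_4 = 6: 66565/6637  (≤ bound)
a_5 = 1: 76123/7590  (> 6880, stop)

66565/6637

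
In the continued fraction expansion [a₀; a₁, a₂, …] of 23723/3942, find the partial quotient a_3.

⌊23723/3942⌋ = 6, remainder 71
⌊3942/71⌋ = 55, remainder 37
⌊71/37⌋ = 1, remainder 34
⌊37/34⌋ = 1, remainder 3

1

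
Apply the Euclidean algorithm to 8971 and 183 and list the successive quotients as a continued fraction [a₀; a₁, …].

Run the Euclidean algorithm, recording each quotient:
8971 = 49·183 + 4, so a_0 = 49
183 = 45·4 + 3, so a_1 = 45
4 = 1·3 + 1, so a_2 = 1
3 = 3·1 + 0, so a_3 = 3

[49; 45, 1, 3]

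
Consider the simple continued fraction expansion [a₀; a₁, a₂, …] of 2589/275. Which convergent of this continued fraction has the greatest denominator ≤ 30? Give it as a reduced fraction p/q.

a_0 = 9: 9/1  (≤ bound)
a_1 = 2: 19/2  (≤ bound)
a_2 = 2: 47/5  (≤ bound)
a_3 = 2: 113/12  (≤ bound)
a_4 = 2: 273/29  (≤ bound)
a_5 = 1: 386/41  (> 30, stop)

273/29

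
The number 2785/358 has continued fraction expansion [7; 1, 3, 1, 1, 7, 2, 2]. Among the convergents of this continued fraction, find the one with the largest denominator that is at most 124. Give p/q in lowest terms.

a_0 = 7: 7/1  (≤ bound)
a_1 = 1: 8/1  (≤ bound)
a_2 = 3: 31/4  (≤ bound)
a_3 = 1: 39/5  (≤ bound)
a_4 = 1: 70/9  (≤ bound)
a_5 = 7: 529/68  (≤ bound)
a_6 = 2: 1128/145  (> 124, stop)

529/68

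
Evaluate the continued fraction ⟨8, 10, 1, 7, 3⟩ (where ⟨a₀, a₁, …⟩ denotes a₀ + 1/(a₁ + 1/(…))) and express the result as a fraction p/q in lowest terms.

2201/272

Start with 3.
7 + 1/(3/1) = 7 + 1/3 = 22/3
1 + 1/(22/3) = 1 + 3/22 = 25/22
10 + 1/(25/22) = 10 + 22/25 = 272/25
8 + 1/(272/25) = 8 + 25/272 = 2201/272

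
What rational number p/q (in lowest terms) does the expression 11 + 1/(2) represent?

a_0 = 11: 11/1
a_1 = 2: 23/2

23/2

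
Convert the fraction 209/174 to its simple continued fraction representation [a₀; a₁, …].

[1; 4, 1, 34]

209 ÷ 174 → quotient 1, remainder 35
174 ÷ 35 → quotient 4, remainder 34
35 ÷ 34 → quotient 1, remainder 1
34 ÷ 1 → quotient 34, remainder 0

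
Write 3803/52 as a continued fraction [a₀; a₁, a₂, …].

[73; 7, 2, 3]

Repeatedly divide and take the remainder:
3803 ÷ 52 → quotient 73, remainder 7
52 ÷ 7 → quotient 7, remainder 3
7 ÷ 3 → quotient 2, remainder 1
3 ÷ 1 → quotient 3, remainder 0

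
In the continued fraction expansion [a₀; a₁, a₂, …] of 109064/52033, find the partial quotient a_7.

109064 ÷ 52033 → quotient 2, remainder 4998
52033 ÷ 4998 → quotient 10, remainder 2053
4998 ÷ 2053 → quotient 2, remainder 892
2053 ÷ 892 → quotient 2, remainder 269
892 ÷ 269 → quotient 3, remainder 85
269 ÷ 85 → quotient 3, remainder 14
85 ÷ 14 → quotient 6, remainder 1
14 ÷ 1 → quotient 14, remainder 0

14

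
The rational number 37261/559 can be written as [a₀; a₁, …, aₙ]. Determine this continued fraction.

[66; 1, 1, 1, 10, 3, 2, 2]

Apply division with remainder until the remainder is 0:
37261 ÷ 559 → quotient 66, remainder 367
559 ÷ 367 → quotient 1, remainder 192
367 ÷ 192 → quotient 1, remainder 175
192 ÷ 175 → quotient 1, remainder 17
175 ÷ 17 → quotient 10, remainder 5
17 ÷ 5 → quotient 3, remainder 2
5 ÷ 2 → quotient 2, remainder 1
2 ÷ 1 → quotient 2, remainder 0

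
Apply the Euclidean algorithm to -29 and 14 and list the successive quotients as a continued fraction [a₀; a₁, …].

[-3; 1, 13]

-29 ÷ 14 → quotient -3, remainder 13
14 ÷ 13 → quotient 1, remainder 1
13 ÷ 1 → quotient 13, remainder 0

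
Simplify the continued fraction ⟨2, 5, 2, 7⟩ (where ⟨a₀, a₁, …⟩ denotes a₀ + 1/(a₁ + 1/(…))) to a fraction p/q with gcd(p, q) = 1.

179/82

Start with 7.
2 + 1/(7/1) = 2 + 1/7 = 15/7
5 + 1/(15/7) = 5 + 7/15 = 82/15
2 + 1/(82/15) = 2 + 15/82 = 179/82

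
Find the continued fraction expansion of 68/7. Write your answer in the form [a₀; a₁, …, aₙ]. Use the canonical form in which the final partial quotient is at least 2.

[9; 1, 2, 2]

⌊68/7⌋ = 9, remainder 5
⌊7/5⌋ = 1, remainder 2
⌊5/2⌋ = 2, remainder 1
⌊2/1⌋ = 2, remainder 0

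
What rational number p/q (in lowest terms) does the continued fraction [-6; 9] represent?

-53/9

Compute successive convergents:
a_0 = -6: -6/1
a_1 = 9: -53/9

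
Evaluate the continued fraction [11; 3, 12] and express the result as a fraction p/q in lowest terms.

Start with 12.
3 + 1/(12/1) = 3 + 1/12 = 37/12
11 + 1/(37/12) = 11 + 12/37 = 419/37

419/37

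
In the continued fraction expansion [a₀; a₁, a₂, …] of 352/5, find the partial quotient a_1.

352 = 70·5 + 2, so a_0 = 70
5 = 2·2 + 1, so a_1 = 2

2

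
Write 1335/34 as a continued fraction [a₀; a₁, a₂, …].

1335 ÷ 34 → quotient 39, remainder 9
34 ÷ 9 → quotient 3, remainder 7
9 ÷ 7 → quotient 1, remainder 2
7 ÷ 2 → quotient 3, remainder 1
2 ÷ 1 → quotient 2, remainder 0

[39; 3, 1, 3, 2]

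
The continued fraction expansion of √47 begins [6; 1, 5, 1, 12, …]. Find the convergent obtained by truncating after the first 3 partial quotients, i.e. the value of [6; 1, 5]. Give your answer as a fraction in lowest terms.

Use the convergent recurrence hₖ = aₖ·hₖ₋₁ + hₖ₋₂ (and likewise for the denominators kₖ):
a_0 = 6: 6/1
a_1 = 1: 7/1
a_2 = 5: 41/6

41/6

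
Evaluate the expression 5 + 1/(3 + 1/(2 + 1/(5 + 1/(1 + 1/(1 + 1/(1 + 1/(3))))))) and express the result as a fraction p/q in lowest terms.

2470/467

Start with 3.
1 + 1/(3/1) = 1 + 1/3 = 4/3
1 + 1/(4/3) = 1 + 3/4 = 7/4
1 + 1/(7/4) = 1 + 4/7 = 11/7
5 + 1/(11/7) = 5 + 7/11 = 62/11
2 + 1/(62/11) = 2 + 11/62 = 135/62
3 + 1/(135/62) = 3 + 62/135 = 467/135
5 + 1/(467/135) = 5 + 135/467 = 2470/467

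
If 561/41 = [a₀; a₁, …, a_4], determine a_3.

⌊561/41⌋ = 13, remainder 28
⌊41/28⌋ = 1, remainder 13
⌊28/13⌋ = 2, remainder 2
⌊13/2⌋ = 6, remainder 1

6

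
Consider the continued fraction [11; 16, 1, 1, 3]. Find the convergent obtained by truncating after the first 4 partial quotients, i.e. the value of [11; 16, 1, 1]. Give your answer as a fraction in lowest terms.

Use the convergent recurrence hₖ = aₖ·hₖ₋₁ + hₖ₋₂ (and likewise for the denominators kₖ):
a_0 = 11: 11/1
a_1 = 16: 177/16
a_2 = 1: 188/17
a_3 = 1: 365/33

365/33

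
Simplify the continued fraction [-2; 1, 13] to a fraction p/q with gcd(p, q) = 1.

-15/14

Collapse the nested fraction from the inside out:
Start with 13.
1 + 1/(13/1) = 1 + 1/13 = 14/13
-2 + 1/(14/13) = -2 + 13/14 = -15/14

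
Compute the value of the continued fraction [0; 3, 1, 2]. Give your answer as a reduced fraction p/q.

Compute successive convergents:
a_0 = 0: 0/1
a_1 = 3: 1/3
a_2 = 1: 1/4
a_3 = 2: 3/11

3/11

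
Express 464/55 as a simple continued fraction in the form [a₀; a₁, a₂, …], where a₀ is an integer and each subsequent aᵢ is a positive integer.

464 = 8·55 + 24, so a_0 = 8
55 = 2·24 + 7, so a_1 = 2
24 = 3·7 + 3, so a_2 = 3
7 = 2·3 + 1, so a_3 = 2
3 = 3·1 + 0, so a_4 = 3

[8; 2, 3, 2, 3]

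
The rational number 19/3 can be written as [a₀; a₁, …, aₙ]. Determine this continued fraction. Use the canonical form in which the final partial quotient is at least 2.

Apply division with remainder until the remainder is 0:
19 ÷ 3 → quotient 6, remainder 1
3 ÷ 1 → quotient 3, remainder 0

[6; 3]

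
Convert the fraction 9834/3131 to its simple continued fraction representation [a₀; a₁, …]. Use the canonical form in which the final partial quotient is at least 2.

[3; 7, 10, 44]

9834 ÷ 3131 → quotient 3, remainder 441
3131 ÷ 441 → quotient 7, remainder 44
441 ÷ 44 → quotient 10, remainder 1
44 ÷ 1 → quotient 44, remainder 0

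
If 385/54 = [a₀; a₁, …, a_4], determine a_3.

⌊385/54⌋ = 7, remainder 7
⌊54/7⌋ = 7, remainder 5
⌊7/5⌋ = 1, remainder 2
⌊5/2⌋ = 2, remainder 1

2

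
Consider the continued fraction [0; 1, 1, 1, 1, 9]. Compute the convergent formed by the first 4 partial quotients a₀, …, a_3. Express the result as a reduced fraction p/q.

2/3

Build up convergents one term at a time:
a_0 = 0: 0/1
a_1 = 1: 1/1
a_2 = 1: 1/2
a_3 = 1: 2/3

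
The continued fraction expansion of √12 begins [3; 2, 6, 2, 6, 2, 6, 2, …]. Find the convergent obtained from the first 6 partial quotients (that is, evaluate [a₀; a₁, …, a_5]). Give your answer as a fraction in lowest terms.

1351/390

Starting at the tail and folding back:
Start with 2.
6 + 1/(2/1) = 6 + 1/2 = 13/2
2 + 1/(13/2) = 2 + 2/13 = 28/13
6 + 1/(28/13) = 6 + 13/28 = 181/28
2 + 1/(181/28) = 2 + 28/181 = 390/181
3 + 1/(390/181) = 3 + 181/390 = 1351/390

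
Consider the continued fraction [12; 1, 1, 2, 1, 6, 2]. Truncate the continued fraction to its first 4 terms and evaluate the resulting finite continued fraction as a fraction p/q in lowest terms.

Start with 2.
1 + 1/(2/1) = 1 + 1/2 = 3/2
1 + 1/(3/2) = 1 + 2/3 = 5/3
12 + 1/(5/3) = 12 + 3/5 = 63/5

63/5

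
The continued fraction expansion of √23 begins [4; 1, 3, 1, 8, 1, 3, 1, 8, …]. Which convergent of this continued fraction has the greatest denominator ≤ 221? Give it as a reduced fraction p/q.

916/191

a_0 = 4: 4/1  (≤ bound)
a_1 = 1: 5/1  (≤ bound)
a_2 = 3: 19/4  (≤ bound)
a_3 = 1: 24/5  (≤ bound)
a_4 = 8: 211/44  (≤ bound)
a_5 = 1: 235/49  (≤ bound)
a_6 = 3: 916/191  (≤ bound)
a_7 = 1: 1151/240  (> 221, stop)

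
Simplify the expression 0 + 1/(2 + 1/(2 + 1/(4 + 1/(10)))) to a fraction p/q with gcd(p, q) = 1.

Use the convergent recurrence hₖ = aₖ·hₖ₋₁ + hₖ₋₂ (and likewise for the denominators kₖ):
a_0 = 0: 0/1
a_1 = 2: 1/2
a_2 = 2: 2/5
a_3 = 4: 9/22
a_4 = 10: 92/225

92/225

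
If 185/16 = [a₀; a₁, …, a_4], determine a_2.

Apply division with remainder until the remainder is 0:
⌊185/16⌋ = 11, remainder 9
⌊16/9⌋ = 1, remainder 7
⌊9/7⌋ = 1, remainder 2

1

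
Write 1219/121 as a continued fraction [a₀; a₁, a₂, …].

1219 = 10·121 + 9, so a_0 = 10
121 = 13·9 + 4, so a_1 = 13
9 = 2·4 + 1, so a_2 = 2
4 = 4·1 + 0, so a_3 = 4

[10; 13, 2, 4]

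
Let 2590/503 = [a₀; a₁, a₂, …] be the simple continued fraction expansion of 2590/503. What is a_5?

Run the Euclidean algorithm, recording each quotient:
2590 = 5·503 + 75, so a_0 = 5
503 = 6·75 + 53, so a_1 = 6
75 = 1·53 + 22, so a_2 = 1
53 = 2·22 + 9, so a_3 = 2
22 = 2·9 + 4, so a_4 = 2
9 = 2·4 + 1, so a_5 = 2

2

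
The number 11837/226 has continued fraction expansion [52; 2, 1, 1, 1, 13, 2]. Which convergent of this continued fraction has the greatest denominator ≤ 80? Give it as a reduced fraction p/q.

a_0 = 52: 52/1  (≤ bound)
a_1 = 2: 105/2  (≤ bound)
a_2 = 1: 157/3  (≤ bound)
a_3 = 1: 262/5  (≤ bound)
a_4 = 1: 419/8  (≤ bound)
a_5 = 13: 5709/109  (> 80, stop)

419/8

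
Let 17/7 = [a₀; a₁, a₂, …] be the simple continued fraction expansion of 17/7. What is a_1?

2

17 ÷ 7 → quotient 2, remainder 3
7 ÷ 3 → quotient 2, remainder 1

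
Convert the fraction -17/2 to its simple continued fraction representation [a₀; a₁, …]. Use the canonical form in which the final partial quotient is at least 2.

-17 = -9·2 + 1, so a_0 = -9
2 = 2·1 + 0, so a_1 = 2

[-9; 2]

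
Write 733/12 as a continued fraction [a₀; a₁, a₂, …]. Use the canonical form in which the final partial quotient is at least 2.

[61; 12]

Repeatedly divide and take the remainder:
733 = 61·12 + 1, so a_0 = 61
12 = 12·1 + 0, so a_1 = 12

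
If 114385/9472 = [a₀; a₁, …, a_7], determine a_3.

3

114385 ÷ 9472 → quotient 12, remainder 721
9472 ÷ 721 → quotient 13, remainder 99
721 ÷ 99 → quotient 7, remainder 28
99 ÷ 28 → quotient 3, remainder 15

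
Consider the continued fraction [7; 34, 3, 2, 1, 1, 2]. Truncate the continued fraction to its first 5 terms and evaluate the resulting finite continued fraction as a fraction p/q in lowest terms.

a_0 = 7: 7/1
a_1 = 34: 239/34
a_2 = 3: 724/103
a_3 = 2: 1687/240
a_4 = 1: 2411/343

2411/343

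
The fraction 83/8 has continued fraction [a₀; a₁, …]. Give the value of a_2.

1

83 = 10·8 + 3, so a_0 = 10
8 = 2·3 + 2, so a_1 = 2
3 = 1·2 + 1, so a_2 = 1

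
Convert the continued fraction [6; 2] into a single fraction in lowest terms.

Collapse the nested fraction from the inside out:
Start with 2.
6 + 1/(2/1) = 6 + 1/2 = 13/2

13/2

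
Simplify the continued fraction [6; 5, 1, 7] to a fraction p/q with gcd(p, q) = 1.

a_0 = 6: 6/1
a_1 = 5: 31/5
a_2 = 1: 37/6
a_3 = 7: 290/47

290/47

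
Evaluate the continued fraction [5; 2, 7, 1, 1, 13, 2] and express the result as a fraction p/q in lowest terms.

Start with 2.
13 + 1/(2/1) = 13 + 1/2 = 27/2
1 + 1/(27/2) = 1 + 2/27 = 29/27
1 + 1/(29/27) = 1 + 27/29 = 56/29
7 + 1/(56/29) = 7 + 29/56 = 421/56
2 + 1/(421/56) = 2 + 56/421 = 898/421
5 + 1/(898/421) = 5 + 421/898 = 4911/898

4911/898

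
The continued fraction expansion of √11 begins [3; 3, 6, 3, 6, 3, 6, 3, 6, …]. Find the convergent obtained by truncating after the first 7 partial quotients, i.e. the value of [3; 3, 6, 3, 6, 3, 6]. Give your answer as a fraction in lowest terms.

Start with 6.
3 + 1/(6/1) = 3 + 1/6 = 19/6
6 + 1/(19/6) = 6 + 6/19 = 120/19
3 + 1/(120/19) = 3 + 19/120 = 379/120
6 + 1/(379/120) = 6 + 120/379 = 2394/379
3 + 1/(2394/379) = 3 + 379/2394 = 7561/2394
3 + 1/(7561/2394) = 3 + 2394/7561 = 25077/7561

25077/7561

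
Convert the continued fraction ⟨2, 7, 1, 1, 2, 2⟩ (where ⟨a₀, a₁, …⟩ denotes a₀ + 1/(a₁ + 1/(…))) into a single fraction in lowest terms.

194/91

Start with 2.
2 + 1/(2/1) = 2 + 1/2 = 5/2
1 + 1/(5/2) = 1 + 2/5 = 7/5
1 + 1/(7/5) = 1 + 5/7 = 12/7
7 + 1/(12/7) = 7 + 7/12 = 91/12
2 + 1/(91/12) = 2 + 12/91 = 194/91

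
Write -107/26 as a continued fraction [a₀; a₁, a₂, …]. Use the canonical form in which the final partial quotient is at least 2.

[-5; 1, 7, 1, 2]

Repeatedly divide and take the remainder:
⌊-107/26⌋ = -5, remainder 23
⌊26/23⌋ = 1, remainder 3
⌊23/3⌋ = 7, remainder 2
⌊3/2⌋ = 1, remainder 1
⌊2/1⌋ = 2, remainder 0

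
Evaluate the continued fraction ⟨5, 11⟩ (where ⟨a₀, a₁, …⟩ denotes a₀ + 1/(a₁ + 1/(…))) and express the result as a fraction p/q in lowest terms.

a_0 = 5: 5/1
a_1 = 11: 56/11

56/11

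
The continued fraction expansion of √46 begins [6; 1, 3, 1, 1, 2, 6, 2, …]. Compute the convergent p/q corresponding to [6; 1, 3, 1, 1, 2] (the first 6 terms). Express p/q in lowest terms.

156/23

Starting at the tail and folding back:
Start with 2.
1 + 1/(2/1) = 1 + 1/2 = 3/2
1 + 1/(3/2) = 1 + 2/3 = 5/3
3 + 1/(5/3) = 3 + 3/5 = 18/5
1 + 1/(18/5) = 1 + 5/18 = 23/18
6 + 1/(23/18) = 6 + 18/23 = 156/23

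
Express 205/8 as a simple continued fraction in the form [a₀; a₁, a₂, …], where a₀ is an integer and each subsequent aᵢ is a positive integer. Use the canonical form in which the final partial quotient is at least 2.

Run the Euclidean algorithm, recording each quotient:
⌊205/8⌋ = 25, remainder 5
⌊8/5⌋ = 1, remainder 3
⌊5/3⌋ = 1, remainder 2
⌊3/2⌋ = 1, remainder 1
⌊2/1⌋ = 2, remainder 0

[25; 1, 1, 1, 2]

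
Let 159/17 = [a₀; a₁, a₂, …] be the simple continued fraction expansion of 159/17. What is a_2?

1

159 = 9·17 + 6, so a_0 = 9
17 = 2·6 + 5, so a_1 = 2
6 = 1·5 + 1, so a_2 = 1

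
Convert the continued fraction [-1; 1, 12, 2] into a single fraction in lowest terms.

Build up convergents one term at a time:
a_0 = -1: -1/1
a_1 = 1: 0/1
a_2 = 12: -1/13
a_3 = 2: -2/27

-2/27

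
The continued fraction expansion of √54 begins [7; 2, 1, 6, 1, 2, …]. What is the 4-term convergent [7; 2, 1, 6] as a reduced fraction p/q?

Compute successive convergents:
a_0 = 7: 7/1
a_1 = 2: 15/2
a_2 = 1: 22/3
a_3 = 6: 147/20

147/20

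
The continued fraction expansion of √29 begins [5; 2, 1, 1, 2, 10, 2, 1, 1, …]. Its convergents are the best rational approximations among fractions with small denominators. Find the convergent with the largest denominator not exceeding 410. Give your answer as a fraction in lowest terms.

1524/283

a_0 = 5: 5/1  (≤ bound)
a_1 = 2: 11/2  (≤ bound)
a_2 = 1: 16/3  (≤ bound)
a_3 = 1: 27/5  (≤ bound)
a_4 = 2: 70/13  (≤ bound)
a_5 = 10: 727/135  (≤ bound)
a_6 = 2: 1524/283  (≤ bound)
a_7 = 1: 2251/418  (> 410, stop)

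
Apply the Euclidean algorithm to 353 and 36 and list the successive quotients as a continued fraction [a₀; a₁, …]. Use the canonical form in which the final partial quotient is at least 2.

[9; 1, 4, 7]

Run the Euclidean algorithm, recording each quotient:
353 = 9·36 + 29, so a_0 = 9
36 = 1·29 + 7, so a_1 = 1
29 = 4·7 + 1, so a_2 = 4
7 = 7·1 + 0, so a_3 = 7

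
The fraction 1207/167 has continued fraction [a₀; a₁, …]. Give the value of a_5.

7

1207 ÷ 167 → quotient 7, remainder 38
167 ÷ 38 → quotient 4, remainder 15
38 ÷ 15 → quotient 2, remainder 8
15 ÷ 8 → quotient 1, remainder 7
8 ÷ 7 → quotient 1, remainder 1
7 ÷ 1 → quotient 7, remainder 0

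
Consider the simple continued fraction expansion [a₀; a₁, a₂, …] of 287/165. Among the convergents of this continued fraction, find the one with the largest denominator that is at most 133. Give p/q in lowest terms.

a_0 = 1: 1/1  (≤ bound)
a_1 = 1: 2/1  (≤ bound)
a_2 = 2: 5/3  (≤ bound)
a_3 = 1: 7/4  (≤ bound)
a_4 = 5: 40/23  (≤ bound)
a_5 = 7: 287/165  (> 133, stop)

40/23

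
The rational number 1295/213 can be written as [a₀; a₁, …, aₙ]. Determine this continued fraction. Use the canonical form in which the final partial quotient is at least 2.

1295 ÷ 213 → quotient 6, remainder 17
213 ÷ 17 → quotient 12, remainder 9
17 ÷ 9 → quotient 1, remainder 8
9 ÷ 8 → quotient 1, remainder 1
8 ÷ 1 → quotient 8, remainder 0

[6; 12, 1, 1, 8]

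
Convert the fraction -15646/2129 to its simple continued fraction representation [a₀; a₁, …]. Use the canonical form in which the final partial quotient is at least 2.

[-8; 1, 1, 1, 6, 2, 3, 14]

-15646 ÷ 2129 → quotient -8, remainder 1386
2129 ÷ 1386 → quotient 1, remainder 743
1386 ÷ 743 → quotient 1, remainder 643
743 ÷ 643 → quotient 1, remainder 100
643 ÷ 100 → quotient 6, remainder 43
100 ÷ 43 → quotient 2, remainder 14
43 ÷ 14 → quotient 3, remainder 1
14 ÷ 1 → quotient 14, remainder 0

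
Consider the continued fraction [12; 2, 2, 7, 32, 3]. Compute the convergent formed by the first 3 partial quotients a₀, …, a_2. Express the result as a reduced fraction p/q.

Starting at the tail and folding back:
Start with 2.
2 + 1/(2/1) = 2 + 1/2 = 5/2
12 + 1/(5/2) = 12 + 2/5 = 62/5

62/5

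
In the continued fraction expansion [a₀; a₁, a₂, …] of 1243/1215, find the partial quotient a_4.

1243 ÷ 1215 → quotient 1, remainder 28
1215 ÷ 28 → quotient 43, remainder 11
28 ÷ 11 → quotient 2, remainder 6
11 ÷ 6 → quotient 1, remainder 5
6 ÷ 5 → quotient 1, remainder 1

1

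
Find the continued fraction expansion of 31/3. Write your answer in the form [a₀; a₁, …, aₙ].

Repeatedly divide and take the remainder:
31 = 10·3 + 1, so a_0 = 10
3 = 3·1 + 0, so a_1 = 3

[10; 3]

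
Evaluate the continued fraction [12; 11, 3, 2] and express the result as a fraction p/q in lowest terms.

Use the convergent recurrence hₖ = aₖ·hₖ₋₁ + hₖ₋₂ (and likewise for the denominators kₖ):
a_0 = 12: 12/1
a_1 = 11: 133/11
a_2 = 3: 411/34
a_3 = 2: 955/79

955/79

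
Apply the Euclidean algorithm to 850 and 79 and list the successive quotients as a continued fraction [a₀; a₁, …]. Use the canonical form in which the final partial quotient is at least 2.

850 = 10·79 + 60, so a_0 = 10
79 = 1·60 + 19, so a_1 = 1
60 = 3·19 + 3, so a_2 = 3
19 = 6·3 + 1, so a_3 = 6
3 = 3·1 + 0, so a_4 = 3

[10; 1, 3, 6, 3]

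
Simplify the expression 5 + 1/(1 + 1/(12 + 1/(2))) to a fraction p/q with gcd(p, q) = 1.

Start with 2.
12 + 1/(2/1) = 12 + 1/2 = 25/2
1 + 1/(25/2) = 1 + 2/25 = 27/25
5 + 1/(27/25) = 5 + 25/27 = 160/27

160/27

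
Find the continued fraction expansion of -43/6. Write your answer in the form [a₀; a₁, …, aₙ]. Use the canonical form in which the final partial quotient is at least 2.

-43 ÷ 6 → quotient -8, remainder 5
6 ÷ 5 → quotient 1, remainder 1
5 ÷ 1 → quotient 5, remainder 0

[-8; 1, 5]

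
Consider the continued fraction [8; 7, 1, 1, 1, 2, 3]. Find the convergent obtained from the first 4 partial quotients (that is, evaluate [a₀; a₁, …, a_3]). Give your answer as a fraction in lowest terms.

122/15

Use the convergent recurrence hₖ = aₖ·hₖ₋₁ + hₖ₋₂ (and likewise for the denominators kₖ):
a_0 = 8: 8/1
a_1 = 7: 57/7
a_2 = 1: 65/8
a_3 = 1: 122/15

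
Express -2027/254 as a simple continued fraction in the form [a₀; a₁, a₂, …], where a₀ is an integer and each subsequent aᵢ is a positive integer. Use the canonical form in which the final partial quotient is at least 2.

Apply division with remainder until the remainder is 0:
-2027 = -8·254 + 5, so a_0 = -8
254 = 50·5 + 4, so a_1 = 50
5 = 1·4 + 1, so a_2 = 1
4 = 4·1 + 0, so a_3 = 4

[-8; 50, 1, 4]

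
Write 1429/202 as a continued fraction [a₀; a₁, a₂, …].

1429 ÷ 202 → quotient 7, remainder 15
202 ÷ 15 → quotient 13, remainder 7
15 ÷ 7 → quotient 2, remainder 1
7 ÷ 1 → quotient 7, remainder 0

[7; 13, 2, 7]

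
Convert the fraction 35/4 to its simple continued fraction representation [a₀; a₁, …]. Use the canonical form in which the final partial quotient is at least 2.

Apply division with remainder until the remainder is 0:
35 = 8·4 + 3, so a_0 = 8
4 = 1·3 + 1, so a_1 = 1
3 = 3·1 + 0, so a_2 = 3

[8; 1, 3]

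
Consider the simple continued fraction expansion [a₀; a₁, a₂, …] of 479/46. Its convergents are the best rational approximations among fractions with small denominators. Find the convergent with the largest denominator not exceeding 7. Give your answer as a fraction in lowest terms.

52/5

a_0 = 10: 10/1  (≤ bound)
a_1 = 2: 21/2  (≤ bound)
a_2 = 2: 52/5  (≤ bound)
a_3 = 2: 125/12  (> 7, stop)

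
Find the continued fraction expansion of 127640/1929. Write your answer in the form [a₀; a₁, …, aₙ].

Apply division with remainder until the remainder is 0:
⌊127640/1929⌋ = 66, remainder 326
⌊1929/326⌋ = 5, remainder 299
⌊326/299⌋ = 1, remainder 27
⌊299/27⌋ = 11, remainder 2
⌊27/2⌋ = 13, remainder 1
⌊2/1⌋ = 2, remainder 0

[66; 5, 1, 11, 13, 2]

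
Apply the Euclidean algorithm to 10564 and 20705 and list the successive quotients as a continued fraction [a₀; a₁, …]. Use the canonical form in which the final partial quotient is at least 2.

[0; 1, 1, 23, 1, 37, 2, 5]

10564 = 0·20705 + 10564, so a_0 = 0
20705 = 1·10564 + 10141, so a_1 = 1
10564 = 1·10141 + 423, so a_2 = 1
10141 = 23·423 + 412, so a_3 = 23
423 = 1·412 + 11, so a_4 = 1
412 = 37·11 + 5, so a_5 = 37
11 = 2·5 + 1, so a_6 = 2
5 = 5·1 + 0, so a_7 = 5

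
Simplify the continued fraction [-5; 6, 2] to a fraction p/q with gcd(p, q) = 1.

Start with 2.
6 + 1/(2/1) = 6 + 1/2 = 13/2
-5 + 1/(13/2) = -5 + 2/13 = -63/13

-63/13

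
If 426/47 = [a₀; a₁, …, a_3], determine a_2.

426 = 9·47 + 3, so a_0 = 9
47 = 15·3 + 2, so a_1 = 15
3 = 1·2 + 1, so a_2 = 1

1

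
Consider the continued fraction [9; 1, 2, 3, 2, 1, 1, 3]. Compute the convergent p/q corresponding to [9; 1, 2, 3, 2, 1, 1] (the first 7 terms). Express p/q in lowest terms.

543/56

a_0 = 9: 9/1
a_1 = 1: 10/1
a_2 = 2: 29/3
a_3 = 3: 97/10
a_4 = 2: 223/23
a_5 = 1: 320/33
a_6 = 1: 543/56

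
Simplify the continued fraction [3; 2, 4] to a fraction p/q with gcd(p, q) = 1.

a_0 = 3: 3/1
a_1 = 2: 7/2
a_2 = 4: 31/9

31/9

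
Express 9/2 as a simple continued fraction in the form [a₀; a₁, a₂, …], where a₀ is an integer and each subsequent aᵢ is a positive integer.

Repeatedly divide and take the remainder:
9 ÷ 2 → quotient 4, remainder 1
2 ÷ 1 → quotient 2, remainder 0

[4; 2]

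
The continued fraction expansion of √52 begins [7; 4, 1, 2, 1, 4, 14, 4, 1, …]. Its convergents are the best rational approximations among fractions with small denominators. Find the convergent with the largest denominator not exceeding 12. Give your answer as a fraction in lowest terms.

a_0 = 7: 7/1  (≤ bound)
a_1 = 4: 29/4  (≤ bound)
a_2 = 1: 36/5  (≤ bound)
a_3 = 2: 101/14  (> 12, stop)

36/5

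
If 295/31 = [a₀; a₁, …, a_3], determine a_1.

⌊295/31⌋ = 9, remainder 16
⌊31/16⌋ = 1, remainder 15

1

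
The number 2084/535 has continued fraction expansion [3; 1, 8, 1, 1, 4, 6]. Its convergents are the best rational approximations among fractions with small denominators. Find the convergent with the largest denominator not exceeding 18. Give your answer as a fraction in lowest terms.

a_0 = 3: 3/1  (≤ bound)
a_1 = 1: 4/1  (≤ bound)
a_2 = 8: 35/9  (≤ bound)
a_3 = 1: 39/10  (≤ bound)
a_4 = 1: 74/19  (> 18, stop)

39/10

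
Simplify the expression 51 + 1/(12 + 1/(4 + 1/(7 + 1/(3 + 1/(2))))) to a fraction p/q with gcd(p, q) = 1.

a_0 = 51: 51/1
a_1 = 12: 613/12
a_2 = 4: 2503/49
a_3 = 7: 18134/355
a_4 = 3: 56905/1114
a_5 = 2: 131944/2583

131944/2583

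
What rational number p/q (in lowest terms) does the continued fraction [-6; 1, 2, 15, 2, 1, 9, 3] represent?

-22546/4233

Work from the innermost term outward:
Start with 3.
9 + 1/(3/1) = 9 + 1/3 = 28/3
1 + 1/(28/3) = 1 + 3/28 = 31/28
2 + 1/(31/28) = 2 + 28/31 = 90/31
15 + 1/(90/31) = 15 + 31/90 = 1381/90
2 + 1/(1381/90) = 2 + 90/1381 = 2852/1381
1 + 1/(2852/1381) = 1 + 1381/2852 = 4233/2852
-6 + 1/(4233/2852) = -6 + 2852/4233 = -22546/4233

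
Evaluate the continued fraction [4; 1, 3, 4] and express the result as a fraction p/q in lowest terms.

Start with 4.
3 + 1/(4/1) = 3 + 1/4 = 13/4
1 + 1/(13/4) = 1 + 4/13 = 17/13
4 + 1/(17/13) = 4 + 13/17 = 81/17

81/17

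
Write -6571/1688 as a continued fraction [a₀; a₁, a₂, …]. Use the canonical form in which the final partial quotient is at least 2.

[-4; 9, 3, 14, 1, 3]

Repeatedly divide and take the remainder:
-6571 = -4·1688 + 181, so a_0 = -4
1688 = 9·181 + 59, so a_1 = 9
181 = 3·59 + 4, so a_2 = 3
59 = 14·4 + 3, so a_3 = 14
4 = 1·3 + 1, so a_4 = 1
3 = 3·1 + 0, so a_5 = 3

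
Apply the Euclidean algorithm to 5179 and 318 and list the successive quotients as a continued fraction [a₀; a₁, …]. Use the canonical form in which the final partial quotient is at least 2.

⌊5179/318⌋ = 16, remainder 91
⌊318/91⌋ = 3, remainder 45
⌊91/45⌋ = 2, remainder 1
⌊45/1⌋ = 45, remainder 0

[16; 3, 2, 45]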